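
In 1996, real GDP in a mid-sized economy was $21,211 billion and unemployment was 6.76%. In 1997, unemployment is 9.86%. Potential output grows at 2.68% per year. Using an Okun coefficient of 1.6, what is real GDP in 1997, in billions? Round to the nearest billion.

Δu = 9.86 - 6.76 = 3.1 points.
Okun's law (growth form): g_Y = g_Y* - β × Δu = 2.68 - 1.6 × (3.10) = 2.68 - 4.96 = -2.28%.
Real GDP in the next year = 21211 × (1 - 2.28/100) = 21211 × 0.9772 ≈ 20727 billion.

$20,727 billion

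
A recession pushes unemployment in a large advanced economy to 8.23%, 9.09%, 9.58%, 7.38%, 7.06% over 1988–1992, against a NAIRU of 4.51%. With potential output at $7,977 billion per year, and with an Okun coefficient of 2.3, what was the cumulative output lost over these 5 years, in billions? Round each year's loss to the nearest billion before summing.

Year 1988: gap = -2.3 × (8.23 - 4.51) = -8.556%, loss ≈ 7977 × 8.556/100 ≈ 683.
Year 1989: gap = -2.3 × (9.09 - 4.51) = -10.534%, loss ≈ 7977 × 10.534/100 ≈ 840.
Year 1990: gap = -2.3 × (9.58 - 4.51) = -11.661%, loss ≈ 7977 × 11.661/100 ≈ 930.
Year 1991: gap = -2.3 × (7.38 - 4.51) = -6.601%, loss ≈ 7977 × 6.601/100 ≈ 527.
Year 1992: gap = -2.3 × (7.06 - 4.51) = -5.865%, loss ≈ 7977 × 5.865/100 ≈ 468.
Total lost output = 683 + 840 + 930 + 527 + 468 = 3448 billion.

$3,448 billion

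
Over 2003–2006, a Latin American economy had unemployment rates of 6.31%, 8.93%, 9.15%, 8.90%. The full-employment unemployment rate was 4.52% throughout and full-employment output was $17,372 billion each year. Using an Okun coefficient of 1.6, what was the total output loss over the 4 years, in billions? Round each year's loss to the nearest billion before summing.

Year 2003: gap = -1.6 × (6.31 - 4.52) = -2.864%, loss ≈ 17372 × 2.864/100 ≈ 498.
Year 2004: gap = -1.6 × (8.93 - 4.52) = -7.056%, loss ≈ 17372 × 7.056/100 ≈ 1226.
Year 2005: gap = -1.6 × (9.15 - 4.52) = -7.408%, loss ≈ 17372 × 7.408/100 ≈ 1287.
Year 2006: gap = -1.6 × (8.9 - 4.52) = -7.008%, loss ≈ 17372 × 7.008/100 ≈ 1217.
Total lost output = 498 + 1226 + 1287 + 1217 = 4228 billion.

$4,228 billion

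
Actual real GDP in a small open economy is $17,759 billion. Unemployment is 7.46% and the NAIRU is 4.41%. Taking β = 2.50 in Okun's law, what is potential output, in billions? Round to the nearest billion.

$19,225 billion

Unemployment gap = 7.46 - 4.41 = 3.05 points, so output gap = -2.5 × 3.05 = -7.625%.
Since Y = Y* × (1 + gap/100), Y* = 17759/0.92375 ≈ 19225 billion.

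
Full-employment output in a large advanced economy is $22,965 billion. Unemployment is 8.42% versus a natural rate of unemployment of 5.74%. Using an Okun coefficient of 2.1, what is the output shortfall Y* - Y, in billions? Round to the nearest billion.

$1,292 billion

Output gap = -2.1 × (8.42 - 5.74) = -2.1 × 2.68 = -5.628%.
Actual GDP ≈ 22965 × 0.94372 ≈ 21673 billion, so the shortfall is 22965 - 21673 = 1292 billion.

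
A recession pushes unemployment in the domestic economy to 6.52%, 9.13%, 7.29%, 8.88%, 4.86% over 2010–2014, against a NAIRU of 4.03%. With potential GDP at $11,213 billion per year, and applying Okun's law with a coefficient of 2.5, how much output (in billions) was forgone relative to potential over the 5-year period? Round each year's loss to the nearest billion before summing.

$4,635 billion

Year 2010: gap = -2.5 × (6.52 - 4.03) = -6.225%, loss ≈ 11213 × 6.225/100 ≈ 698.
Year 2011: gap = -2.5 × (9.13 - 4.03) = -12.75%, loss ≈ 11213 × 12.75/100 ≈ 1430.
Year 2012: gap = -2.5 × (7.29 - 4.03) = -8.15%, loss ≈ 11213 × 8.15/100 ≈ 914.
Year 2013: gap = -2.5 × (8.88 - 4.03) = -12.125%, loss ≈ 11213 × 12.125/100 ≈ 1360.
Year 2014: gap = -2.5 × (4.86 - 4.03) = -2.075%, loss ≈ 11213 × 2.075/100 ≈ 233.
Total lost output = 698 + 1430 + 914 + 1360 + 233 = 4635 billion.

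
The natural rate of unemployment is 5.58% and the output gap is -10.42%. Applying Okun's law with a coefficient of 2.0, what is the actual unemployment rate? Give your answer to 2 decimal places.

From Okun's law, u - u* = -(output gap)/β = -(-10.42)/2.0 = 5.21 points.
So u = 5.58 + 5.21 = 10.79%.

10.79%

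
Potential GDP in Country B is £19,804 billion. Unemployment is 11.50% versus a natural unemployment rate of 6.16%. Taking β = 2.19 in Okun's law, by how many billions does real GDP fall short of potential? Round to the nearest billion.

£2,316 billion

Output gap = -2.19 × (11.5 - 6.16) = -2.19 × 5.34 = -11.6946%.
Actual GDP ≈ 19804 × 0.883054 ≈ 17488 billion, so the shortfall is 19804 - 17488 = 2316 billion.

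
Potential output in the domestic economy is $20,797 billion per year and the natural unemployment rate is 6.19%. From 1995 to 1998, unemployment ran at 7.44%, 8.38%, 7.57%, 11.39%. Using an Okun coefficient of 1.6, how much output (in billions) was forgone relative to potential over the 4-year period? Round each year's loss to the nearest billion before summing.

Year 1995: gap = -1.6 × (7.44 - 6.19) = -2%, loss ≈ 20797 × 2/100 ≈ 416.
Year 1996: gap = -1.6 × (8.38 - 6.19) = -3.504%, loss ≈ 20797 × 3.504/100 ≈ 729.
Year 1997: gap = -1.6 × (7.57 - 6.19) = -2.208%, loss ≈ 20797 × 2.208/100 ≈ 459.
Year 1998: gap = -1.6 × (11.39 - 6.19) = -8.32%, loss ≈ 20797 × 8.32/100 ≈ 1730.
Total lost output = 416 + 729 + 459 + 1730 = 3334 billion.

$3,334 billion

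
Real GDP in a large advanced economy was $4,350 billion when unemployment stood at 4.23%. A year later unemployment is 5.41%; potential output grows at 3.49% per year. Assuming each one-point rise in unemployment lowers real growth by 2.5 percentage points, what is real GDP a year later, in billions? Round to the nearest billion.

$4,373 billion

Δu = 5.41 - 4.23 = 1.18 points.
Okun's law (growth form): g_Y = g_Y* - β × Δu = 3.49 - 2.5 × (1.18) = 3.49 - 2.95 = 0.54%.
Real GDP in the next year = 4350 × (1 + 0.54/100) = 4350 × 1.0054 ≈ 4373 billion.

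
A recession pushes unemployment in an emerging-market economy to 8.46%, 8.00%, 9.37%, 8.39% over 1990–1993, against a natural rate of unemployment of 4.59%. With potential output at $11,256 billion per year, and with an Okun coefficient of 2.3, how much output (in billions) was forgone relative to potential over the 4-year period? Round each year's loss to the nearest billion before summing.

Year 1990: gap = -2.3 × (8.46 - 4.59) = -8.901%, loss ≈ 11256 × 8.901/100 ≈ 1002.
Year 1991: gap = -2.3 × (8 - 4.59) = -7.843%, loss ≈ 11256 × 7.843/100 ≈ 883.
Year 1992: gap = -2.3 × (9.37 - 4.59) = -10.994%, loss ≈ 11256 × 10.994/100 ≈ 1237.
Year 1993: gap = -2.3 × (8.39 - 4.59) = -8.74%, loss ≈ 11256 × 8.74/100 ≈ 984.
Total lost output = 1002 + 883 + 1237 + 984 = 4106 billion.

$4,106 billion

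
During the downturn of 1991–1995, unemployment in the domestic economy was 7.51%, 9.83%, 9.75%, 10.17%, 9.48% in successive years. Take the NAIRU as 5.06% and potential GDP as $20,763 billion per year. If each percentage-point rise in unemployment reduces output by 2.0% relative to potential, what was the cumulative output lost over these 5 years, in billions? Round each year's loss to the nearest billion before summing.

Year 1991: gap = -2.0 × (7.51 - 5.06) = -4.9%, loss ≈ 20763 × 4.9/100 ≈ 1017.
Year 1992: gap = -2.0 × (9.83 - 5.06) = -9.54%, loss ≈ 20763 × 9.54/100 ≈ 1981.
Year 1993: gap = -2.0 × (9.75 - 5.06) = -9.38%, loss ≈ 20763 × 9.38/100 ≈ 1948.
Year 1994: gap = -2.0 × (10.17 - 5.06) = -10.22%, loss ≈ 20763 × 10.22/100 ≈ 2122.
Year 1995: gap = -2.0 × (9.48 - 5.06) = -8.84%, loss ≈ 20763 × 8.84/100 ≈ 1835.
Total lost output = 1017 + 1981 + 1948 + 2122 + 1835 = 8903 billion.

$8,903 billion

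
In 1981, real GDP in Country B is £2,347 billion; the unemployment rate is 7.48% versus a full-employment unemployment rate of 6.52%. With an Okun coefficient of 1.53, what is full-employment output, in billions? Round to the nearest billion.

Unemployment gap = 7.48 - 6.52 = 0.96 points, so output gap = -1.53 × 0.96 = -1.4688%.
Since Y = Y* × (1 + gap/100), Y* = 2347/0.985312 ≈ 2382 billion.

£2,382 billion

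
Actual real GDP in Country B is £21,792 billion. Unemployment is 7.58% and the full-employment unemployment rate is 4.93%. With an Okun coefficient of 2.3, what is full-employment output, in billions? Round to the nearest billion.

Unemployment gap = 7.58 - 4.93 = 2.65 points, so output gap = -2.3 × 2.65 = -6.095%.
Since Y = Y* × (1 + gap/100), Y* = 21792/0.93905 ≈ 23206 billion.

£23,206 billion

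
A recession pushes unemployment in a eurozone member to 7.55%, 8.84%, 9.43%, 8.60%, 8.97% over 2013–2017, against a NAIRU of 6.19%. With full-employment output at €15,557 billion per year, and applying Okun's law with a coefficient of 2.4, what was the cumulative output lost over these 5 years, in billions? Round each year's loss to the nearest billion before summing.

Year 2013: gap = -2.4 × (7.55 - 6.19) = -3.264%, loss ≈ 15557 × 3.264/100 ≈ 508.
Year 2014: gap = -2.4 × (8.84 - 6.19) = -6.36%, loss ≈ 15557 × 6.36/100 ≈ 989.
Year 2015: gap = -2.4 × (9.43 - 6.19) = -7.776%, loss ≈ 15557 × 7.776/100 ≈ 1210.
Year 2016: gap = -2.4 × (8.6 - 6.19) = -5.784%, loss ≈ 15557 × 5.784/100 ≈ 900.
Year 2017: gap = -2.4 × (8.97 - 6.19) = -6.672%, loss ≈ 15557 × 6.672/100 ≈ 1038.
Total lost output = 508 + 989 + 1210 + 900 + 1038 = 4645 billion.

€4,645 billion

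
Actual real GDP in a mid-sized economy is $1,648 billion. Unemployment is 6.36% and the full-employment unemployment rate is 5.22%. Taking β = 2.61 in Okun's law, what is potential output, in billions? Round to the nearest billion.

$1,699 billion

Unemployment gap = 6.36 - 5.22 = 1.14 points, so output gap = -2.61 × 1.14 = -2.9754%.
Since Y = Y* × (1 + gap/100), Y* = 1648/0.970246 ≈ 1699 billion.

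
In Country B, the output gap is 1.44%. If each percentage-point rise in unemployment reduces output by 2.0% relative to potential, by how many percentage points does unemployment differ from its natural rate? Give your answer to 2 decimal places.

Okun's law: output gap = -β × (u - u*), so u - u* = -(output gap)/β.
u - u* = -(1.44)/2.0 = -0.72 percentage points.

-0.72 percentage points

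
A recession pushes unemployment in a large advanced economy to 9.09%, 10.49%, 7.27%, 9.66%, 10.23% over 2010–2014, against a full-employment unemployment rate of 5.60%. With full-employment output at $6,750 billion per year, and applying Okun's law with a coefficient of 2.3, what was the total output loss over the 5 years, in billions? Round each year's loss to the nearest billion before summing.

$2,909 billion

Year 2010: gap = -2.3 × (9.09 - 5.6) = -8.027%, loss ≈ 6750 × 8.027/100 ≈ 542.
Year 2011: gap = -2.3 × (10.49 - 5.6) = -11.247%, loss ≈ 6750 × 11.247/100 ≈ 759.
Year 2012: gap = -2.3 × (7.27 - 5.6) = -3.841%, loss ≈ 6750 × 3.841/100 ≈ 259.
Year 2013: gap = -2.3 × (9.66 - 5.6) = -9.338%, loss ≈ 6750 × 9.338/100 ≈ 630.
Year 2014: gap = -2.3 × (10.23 - 5.6) = -10.649%, loss ≈ 6750 × 10.649/100 ≈ 719.
Total lost output = 542 + 759 + 259 + 630 + 719 = 2909 billion.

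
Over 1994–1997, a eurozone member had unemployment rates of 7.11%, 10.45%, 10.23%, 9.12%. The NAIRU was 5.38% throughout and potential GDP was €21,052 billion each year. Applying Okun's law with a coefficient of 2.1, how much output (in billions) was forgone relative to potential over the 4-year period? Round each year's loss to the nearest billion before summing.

Year 1994: gap = -2.1 × (7.11 - 5.38) = -3.633%, loss ≈ 21052 × 3.633/100 ≈ 765.
Year 1995: gap = -2.1 × (10.45 - 5.38) = -10.647%, loss ≈ 21052 × 10.647/100 ≈ 2241.
Year 1996: gap = -2.1 × (10.23 - 5.38) = -10.185%, loss ≈ 21052 × 10.185/100 ≈ 2144.
Year 1997: gap = -2.1 × (9.12 - 5.38) = -7.854%, loss ≈ 21052 × 7.854/100 ≈ 1653.
Total lost output = 765 + 2241 + 2144 + 1653 = 6803 billion.

€6,803 billion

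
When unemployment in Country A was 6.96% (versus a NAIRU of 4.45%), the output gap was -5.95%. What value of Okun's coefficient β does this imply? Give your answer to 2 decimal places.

β ≈ 2.37

Okun's law: output gap = -β × (u - u*).
-5.95 = -β × (6.96 - 4.45) = -β × 2.51, so β = 5.95/2.51 = 2.37.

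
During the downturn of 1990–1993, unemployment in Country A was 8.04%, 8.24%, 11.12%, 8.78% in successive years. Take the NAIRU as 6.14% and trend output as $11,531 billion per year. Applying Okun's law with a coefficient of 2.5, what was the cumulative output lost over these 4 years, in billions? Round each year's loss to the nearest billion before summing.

$3,350 billion

Year 1990: gap = -2.5 × (8.04 - 6.14) = -4.75%, loss ≈ 11531 × 4.75/100 ≈ 548.
Year 1991: gap = -2.5 × (8.24 - 6.14) = -5.25%, loss ≈ 11531 × 5.25/100 ≈ 605.
Year 1992: gap = -2.5 × (11.12 - 6.14) = -12.45%, loss ≈ 11531 × 12.45/100 ≈ 1436.
Year 1993: gap = -2.5 × (8.78 - 6.14) = -6.6%, loss ≈ 11531 × 6.6/100 ≈ 761.
Total lost output = 548 + 605 + 1436 + 761 = 3350 billion.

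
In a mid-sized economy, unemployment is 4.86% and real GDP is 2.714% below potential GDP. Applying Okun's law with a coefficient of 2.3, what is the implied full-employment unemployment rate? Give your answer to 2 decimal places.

3.68%

From Okun's law, u - u* = -(output gap)/β = -(-2.714)/2.3 = 1.18 points.
So u* = 4.86 - 1.18 = 3.68%.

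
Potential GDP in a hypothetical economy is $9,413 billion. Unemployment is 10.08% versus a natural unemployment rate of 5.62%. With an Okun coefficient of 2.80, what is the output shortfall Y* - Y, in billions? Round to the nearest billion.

Output gap = -2.80 × (10.08 - 5.62) = -2.8 × 4.46 = -12.488%.
Actual GDP ≈ 9413 × 0.87512 ≈ 8238 billion, so the shortfall is 9413 - 8238 = 1175 billion.

$1,175 billion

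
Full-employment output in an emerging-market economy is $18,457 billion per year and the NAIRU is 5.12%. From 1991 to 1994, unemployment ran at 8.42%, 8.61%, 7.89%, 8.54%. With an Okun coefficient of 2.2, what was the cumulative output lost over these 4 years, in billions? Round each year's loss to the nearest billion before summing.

$5,271 billion

Year 1991: gap = -2.2 × (8.42 - 5.12) = -7.26%, loss ≈ 18457 × 7.26/100 ≈ 1340.
Year 1992: gap = -2.2 × (8.61 - 5.12) = -7.678%, loss ≈ 18457 × 7.678/100 ≈ 1417.
Year 1993: gap = -2.2 × (7.89 - 5.12) = -6.094%, loss ≈ 18457 × 6.094/100 ≈ 1125.
Year 1994: gap = -2.2 × (8.54 - 5.12) = -7.524%, loss ≈ 18457 × 7.524/100 ≈ 1389.
Total lost output = 1340 + 1417 + 1125 + 1389 = 5271 billion.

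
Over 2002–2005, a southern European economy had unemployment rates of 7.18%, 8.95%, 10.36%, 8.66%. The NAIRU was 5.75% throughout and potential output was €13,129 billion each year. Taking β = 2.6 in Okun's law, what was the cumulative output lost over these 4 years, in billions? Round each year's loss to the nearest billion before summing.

Year 2002: gap = -2.6 × (7.18 - 5.75) = -3.718%, loss ≈ 13129 × 3.718/100 ≈ 488.
Year 2003: gap = -2.6 × (8.95 - 5.75) = -8.32%, loss ≈ 13129 × 8.32/100 ≈ 1092.
Year 2004: gap = -2.6 × (10.36 - 5.75) = -11.986%, loss ≈ 13129 × 11.986/100 ≈ 1574.
Year 2005: gap = -2.6 × (8.66 - 5.75) = -7.566%, loss ≈ 13129 × 7.566/100 ≈ 993.
Total lost output = 488 + 1092 + 1574 + 993 = 4147 billion.

€4,147 billion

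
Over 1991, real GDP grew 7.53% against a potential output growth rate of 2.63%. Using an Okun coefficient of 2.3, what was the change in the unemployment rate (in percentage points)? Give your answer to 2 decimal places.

Growth-rate Okun's law: g_Y = g_Y* - β × Δu, so Δu = (g_Y* - g_Y)/β.
Δu = (2.63 - 7.53)/2.3 = -4.9/2.3 = -2.13 percentage points.

-2.13 percentage points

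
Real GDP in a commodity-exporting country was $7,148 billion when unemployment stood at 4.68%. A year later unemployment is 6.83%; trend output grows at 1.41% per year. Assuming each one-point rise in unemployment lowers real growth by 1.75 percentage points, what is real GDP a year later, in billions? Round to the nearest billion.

$6,980 billion

Δu = 6.83 - 4.68 = 2.15 points.
Okun's law (growth form): g_Y = g_Y* - β × Δu = 1.41 - 1.75 × (2.15) = 1.41 - 3.7625 = -2.3525%.
Real GDP in the next year = 7148 × (1 - 2.3525/100) = 7148 × 0.976475 ≈ 6980 billion.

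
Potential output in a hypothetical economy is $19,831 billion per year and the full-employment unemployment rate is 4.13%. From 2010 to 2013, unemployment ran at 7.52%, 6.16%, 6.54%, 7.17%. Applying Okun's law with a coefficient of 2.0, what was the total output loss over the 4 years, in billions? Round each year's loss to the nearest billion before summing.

Year 2010: gap = -2.0 × (7.52 - 4.13) = -6.78%, loss ≈ 19831 × 6.78/100 ≈ 1345.
Year 2011: gap = -2.0 × (6.16 - 4.13) = -4.06%, loss ≈ 19831 × 4.06/100 ≈ 805.
Year 2012: gap = -2.0 × (6.54 - 4.13) = -4.82%, loss ≈ 19831 × 4.82/100 ≈ 956.
Year 2013: gap = -2.0 × (7.17 - 4.13) = -6.08%, loss ≈ 19831 × 6.08/100 ≈ 1206.
Total lost output = 1345 + 805 + 956 + 1206 = 4312 billion.

$4,312 billion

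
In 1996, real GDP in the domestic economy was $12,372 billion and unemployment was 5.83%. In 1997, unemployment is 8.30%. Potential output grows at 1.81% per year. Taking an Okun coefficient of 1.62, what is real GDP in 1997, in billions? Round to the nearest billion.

$12,101 billion

Δu = 8.3 - 5.83 = 2.47 points.
Okun's law (growth form): g_Y = g_Y* - β × Δu = 1.81 - 1.62 × (2.47) = 1.81 - 4.0014 = -2.1914%.
Real GDP in the next year = 12372 × (1 - 2.1914/100) = 12372 × 0.978086 ≈ 12101 billion.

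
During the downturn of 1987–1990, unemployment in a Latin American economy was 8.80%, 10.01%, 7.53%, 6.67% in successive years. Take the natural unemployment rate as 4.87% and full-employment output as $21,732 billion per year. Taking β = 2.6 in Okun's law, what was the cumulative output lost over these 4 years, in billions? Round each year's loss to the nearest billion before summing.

$7,645 billion

Year 1987: gap = -2.6 × (8.8 - 4.87) = -10.218%, loss ≈ 21732 × 10.218/100 ≈ 2221.
Year 1988: gap = -2.6 × (10.01 - 4.87) = -13.364%, loss ≈ 21732 × 13.364/100 ≈ 2904.
Year 1989: gap = -2.6 × (7.53 - 4.87) = -6.916%, loss ≈ 21732 × 6.916/100 ≈ 1503.
Year 1990: gap = -2.6 × (6.67 - 4.87) = -4.68%, loss ≈ 21732 × 4.68/100 ≈ 1017.
Total lost output = 2221 + 2904 + 1503 + 1017 = 7645 billion.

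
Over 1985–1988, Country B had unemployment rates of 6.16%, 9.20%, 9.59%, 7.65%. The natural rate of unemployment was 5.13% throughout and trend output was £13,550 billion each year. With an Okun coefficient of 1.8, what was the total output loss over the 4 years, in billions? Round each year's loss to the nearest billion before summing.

Year 1985: gap = -1.8 × (6.16 - 5.13) = -1.854%, loss ≈ 13550 × 1.854/100 ≈ 251.
Year 1986: gap = -1.8 × (9.2 - 5.13) = -7.326%, loss ≈ 13550 × 7.326/100 ≈ 993.
Year 1987: gap = -1.8 × (9.59 - 5.13) = -8.028%, loss ≈ 13550 × 8.028/100 ≈ 1088.
Year 1988: gap = -1.8 × (7.65 - 5.13) = -4.536%, loss ≈ 13550 × 4.536/100 ≈ 615.
Total lost output = 251 + 993 + 1088 + 615 = 2947 billion.

£2,947 billion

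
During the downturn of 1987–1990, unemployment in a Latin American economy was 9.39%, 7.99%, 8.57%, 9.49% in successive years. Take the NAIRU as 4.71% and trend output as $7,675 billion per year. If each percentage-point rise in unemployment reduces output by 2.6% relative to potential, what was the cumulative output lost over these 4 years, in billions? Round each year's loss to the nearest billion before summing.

Year 1987: gap = -2.6 × (9.39 - 4.71) = -12.168%, loss ≈ 7675 × 12.168/100 ≈ 934.
Year 1988: gap = -2.6 × (7.99 - 4.71) = -8.528%, loss ≈ 7675 × 8.528/100 ≈ 655.
Year 1989: gap = -2.6 × (8.57 - 4.71) = -10.036%, loss ≈ 7675 × 10.036/100 ≈ 770.
Year 1990: gap = -2.6 × (9.49 - 4.71) = -12.428%, loss ≈ 7675 × 12.428/100 ≈ 954.
Total lost output = 934 + 655 + 770 + 954 = 3313 billion.

$3,313 billion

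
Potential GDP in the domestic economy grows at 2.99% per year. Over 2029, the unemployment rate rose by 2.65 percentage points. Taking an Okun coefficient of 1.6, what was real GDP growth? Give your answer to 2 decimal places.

Growth-rate Okun's law: g_Y = g_Y* - β × Δu.
g_Y = 2.99 - 1.6 × (2.65) = 2.99 - 4.24 = -1.25%, i.e. -1.25% to 2 d.p.

-1.25%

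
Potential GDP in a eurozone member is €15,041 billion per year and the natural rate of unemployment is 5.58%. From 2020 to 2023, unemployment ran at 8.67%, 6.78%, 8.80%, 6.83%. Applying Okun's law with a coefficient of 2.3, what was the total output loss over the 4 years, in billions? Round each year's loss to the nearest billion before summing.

€3,030 billion

Year 2020: gap = -2.3 × (8.67 - 5.58) = -7.107%, loss ≈ 15041 × 7.107/100 ≈ 1069.
Year 2021: gap = -2.3 × (6.78 - 5.58) = -2.76%, loss ≈ 15041 × 2.76/100 ≈ 415.
Year 2022: gap = -2.3 × (8.8 - 5.58) = -7.406%, loss ≈ 15041 × 7.406/100 ≈ 1114.
Year 2023: gap = -2.3 × (6.83 - 5.58) = -2.875%, loss ≈ 15041 × 2.875/100 ≈ 432.
Total lost output = 1069 + 415 + 1114 + 432 = 3030 billion.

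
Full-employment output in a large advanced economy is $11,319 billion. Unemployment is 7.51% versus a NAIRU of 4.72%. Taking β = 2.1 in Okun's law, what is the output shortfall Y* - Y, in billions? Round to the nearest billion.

Output gap = -2.1 × (7.51 - 4.72) = -2.1 × 2.79 = -5.859%.
Actual GDP ≈ 11319 × 0.94141 ≈ 10656 billion, so the shortfall is 11319 - 10656 = 663 billion.

$663 billion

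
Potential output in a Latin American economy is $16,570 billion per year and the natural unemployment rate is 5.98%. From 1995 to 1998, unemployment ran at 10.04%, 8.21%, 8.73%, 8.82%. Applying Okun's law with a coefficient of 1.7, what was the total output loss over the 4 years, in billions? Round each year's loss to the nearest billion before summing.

Year 1995: gap = -1.7 × (10.04 - 5.98) = -6.902%, loss ≈ 16570 × 6.902/100 ≈ 1144.
Year 1996: gap = -1.7 × (8.21 - 5.98) = -3.791%, loss ≈ 16570 × 3.791/100 ≈ 628.
Year 1997: gap = -1.7 × (8.73 - 5.98) = -4.675%, loss ≈ 16570 × 4.675/100 ≈ 775.
Year 1998: gap = -1.7 × (8.82 - 5.98) = -4.828%, loss ≈ 16570 × 4.828/100 ≈ 800.
Total lost output = 1144 + 628 + 775 + 800 = 3347 billion.

$3,347 billion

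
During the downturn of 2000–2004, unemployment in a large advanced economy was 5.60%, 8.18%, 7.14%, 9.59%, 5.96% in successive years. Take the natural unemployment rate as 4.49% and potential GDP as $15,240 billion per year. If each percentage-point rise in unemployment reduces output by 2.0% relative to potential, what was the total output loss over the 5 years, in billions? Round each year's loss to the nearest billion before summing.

$4,273 billion

Year 2000: gap = -2.0 × (5.6 - 4.49) = -2.22%, loss ≈ 15240 × 2.22/100 ≈ 338.
Year 2001: gap = -2.0 × (8.18 - 4.49) = -7.38%, loss ≈ 15240 × 7.38/100 ≈ 1125.
Year 2002: gap = -2.0 × (7.14 - 4.49) = -5.3%, loss ≈ 15240 × 5.3/100 ≈ 808.
Year 2003: gap = -2.0 × (9.59 - 4.49) = -10.2%, loss ≈ 15240 × 10.2/100 ≈ 1554.
Year 2004: gap = -2.0 × (5.96 - 4.49) = -2.94%, loss ≈ 15240 × 2.94/100 ≈ 448.
Total lost output = 338 + 1125 + 808 + 1554 + 448 = 4273 billion.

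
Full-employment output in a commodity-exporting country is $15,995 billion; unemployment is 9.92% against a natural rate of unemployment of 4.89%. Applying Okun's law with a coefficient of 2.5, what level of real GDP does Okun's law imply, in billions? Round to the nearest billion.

Unemployment gap = 9.92 - 4.89 = 5.03 points, so the output gap is -2.5 × 5.03 = -12.575%.
Actual GDP = 15995 × (1 - 12.575/100) = 15995 × 0.87425 ≈ 13984 billion.

$13,984 billion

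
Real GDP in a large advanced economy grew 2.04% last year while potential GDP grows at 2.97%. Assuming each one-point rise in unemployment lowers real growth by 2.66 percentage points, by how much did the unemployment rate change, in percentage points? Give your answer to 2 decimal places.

Growth-rate Okun's law: g_Y = g_Y* - β × Δu, so Δu = (g_Y* - g_Y)/β.
Δu = (2.97 - 2.04)/2.66 = 0.93/2.66 = 0.35 percentage points.

0.35 percentage points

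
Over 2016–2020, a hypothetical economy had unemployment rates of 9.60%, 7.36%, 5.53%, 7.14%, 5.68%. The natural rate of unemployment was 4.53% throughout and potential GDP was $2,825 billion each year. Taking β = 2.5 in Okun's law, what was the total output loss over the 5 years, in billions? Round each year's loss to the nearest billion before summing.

$894 billion

Year 2016: gap = -2.5 × (9.6 - 4.53) = -12.675%, loss ≈ 2825 × 12.675/100 ≈ 358.
Year 2017: gap = -2.5 × (7.36 - 4.53) = -7.075%, loss ≈ 2825 × 7.075/100 ≈ 200.
Year 2018: gap = -2.5 × (5.53 - 4.53) = -2.5%, loss ≈ 2825 × 2.5/100 ≈ 71.
Year 2019: gap = -2.5 × (7.14 - 4.53) = -6.525%, loss ≈ 2825 × 6.525/100 ≈ 184.
Year 2020: gap = -2.5 × (5.68 - 4.53) = -2.875%, loss ≈ 2825 × 2.875/100 ≈ 81.
Total lost output = 358 + 200 + 71 + 184 + 81 = 894 billion.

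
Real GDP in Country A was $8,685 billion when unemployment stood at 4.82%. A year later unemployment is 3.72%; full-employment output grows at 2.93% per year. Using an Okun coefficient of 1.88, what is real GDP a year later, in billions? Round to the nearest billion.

Δu = 3.72 - 4.82 = -1.1 points.
Okun's law (growth form): g_Y = g_Y* - β × Δu = 2.93 - 1.88 × (-1.10) = 2.93 + 2.068 = 4.998%.
Real GDP in the next year = 8685 × (1 + 4.998/100) = 8685 × 1.04998 ≈ 9119 billion.

$9,119 billion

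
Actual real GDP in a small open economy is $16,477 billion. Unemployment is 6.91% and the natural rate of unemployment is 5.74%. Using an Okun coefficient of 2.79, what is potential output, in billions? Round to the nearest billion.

Unemployment gap = 6.91 - 5.74 = 1.17 points, so output gap = -2.79 × 1.17 = -3.2643%.
Since Y = Y* × (1 + gap/100), Y* = 16477/0.967357 ≈ 17033 billion.

$17,033 billion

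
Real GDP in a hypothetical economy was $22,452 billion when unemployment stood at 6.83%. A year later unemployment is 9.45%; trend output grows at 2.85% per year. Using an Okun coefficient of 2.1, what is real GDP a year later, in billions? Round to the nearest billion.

$21,857 billion

Δu = 9.45 - 6.83 = 2.62 points.
Okun's law (growth form): g_Y = g_Y* - β × Δu = 2.85 - 2.1 × (2.62) = 2.85 - 5.502 = -2.652%.
Real GDP in the next year = 22452 × (1 - 2.652/100) = 22452 × 0.97348 ≈ 21857 billion.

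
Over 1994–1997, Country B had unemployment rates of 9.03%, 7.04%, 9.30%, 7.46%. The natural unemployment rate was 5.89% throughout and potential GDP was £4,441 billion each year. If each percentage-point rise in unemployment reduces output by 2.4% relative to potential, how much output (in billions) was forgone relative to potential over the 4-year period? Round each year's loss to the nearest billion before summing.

Year 1994: gap = -2.4 × (9.03 - 5.89) = -7.536%, loss ≈ 4441 × 7.536/100 ≈ 335.
Year 1995: gap = -2.4 × (7.04 - 5.89) = -2.76%, loss ≈ 4441 × 2.76/100 ≈ 123.
Year 1996: gap = -2.4 × (9.3 - 5.89) = -8.184%, loss ≈ 4441 × 8.184/100 ≈ 363.
Year 1997: gap = -2.4 × (7.46 - 5.89) = -3.768%, loss ≈ 4441 × 3.768/100 ≈ 167.
Total lost output = 335 + 123 + 363 + 167 = 988 billion.

£988 billion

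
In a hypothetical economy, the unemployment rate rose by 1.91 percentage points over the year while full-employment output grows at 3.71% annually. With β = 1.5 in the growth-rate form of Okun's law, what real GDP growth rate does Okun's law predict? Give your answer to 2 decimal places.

0.85%

Growth-rate Okun's law: g_Y = g_Y* - β × Δu.
g_Y = 3.71 - 1.5 × (1.91) = 3.71 - 2.865 = 0.845%, i.e. 0.85% to 2 d.p.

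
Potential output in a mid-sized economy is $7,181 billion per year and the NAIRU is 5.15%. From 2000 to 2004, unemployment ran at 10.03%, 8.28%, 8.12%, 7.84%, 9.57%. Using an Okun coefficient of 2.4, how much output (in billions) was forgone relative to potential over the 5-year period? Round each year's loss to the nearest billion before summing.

Year 2000: gap = -2.4 × (10.03 - 5.15) = -11.712%, loss ≈ 7181 × 11.712/100 ≈ 841.
Year 2001: gap = -2.4 × (8.28 - 5.15) = -7.512%, loss ≈ 7181 × 7.512/100 ≈ 539.
Year 2002: gap = -2.4 × (8.12 - 5.15) = -7.128%, loss ≈ 7181 × 7.128/100 ≈ 512.
Year 2003: gap = -2.4 × (7.84 - 5.15) = -6.456%, loss ≈ 7181 × 6.456/100 ≈ 464.
Year 2004: gap = -2.4 × (9.57 - 5.15) = -10.608%, loss ≈ 7181 × 10.608/100 ≈ 762.
Total lost output = 841 + 539 + 512 + 464 + 762 = 3118 billion.

$3,118 billion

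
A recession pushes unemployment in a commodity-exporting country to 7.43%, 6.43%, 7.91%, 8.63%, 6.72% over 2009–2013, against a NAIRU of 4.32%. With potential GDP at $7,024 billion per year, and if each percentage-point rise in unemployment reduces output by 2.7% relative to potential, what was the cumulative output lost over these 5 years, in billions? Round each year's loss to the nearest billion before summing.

$2,943 billion

Year 2009: gap = -2.7 × (7.43 - 4.32) = -8.397%, loss ≈ 7024 × 8.397/100 ≈ 590.
Year 2010: gap = -2.7 × (6.43 - 4.32) = -5.697%, loss ≈ 7024 × 5.697/100 ≈ 400.
Year 2011: gap = -2.7 × (7.91 - 4.32) = -9.693%, loss ≈ 7024 × 9.693/100 ≈ 681.
Year 2012: gap = -2.7 × (8.63 - 4.32) = -11.637%, loss ≈ 7024 × 11.637/100 ≈ 817.
Year 2013: gap = -2.7 × (6.72 - 4.32) = -6.48%, loss ≈ 7024 × 6.48/100 ≈ 455.
Total lost output = 590 + 400 + 681 + 817 + 455 = 2943 billion.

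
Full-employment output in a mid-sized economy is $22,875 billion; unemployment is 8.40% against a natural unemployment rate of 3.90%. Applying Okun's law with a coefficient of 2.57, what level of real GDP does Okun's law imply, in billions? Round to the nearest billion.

Unemployment gap = 8.4 - 3.9 = 4.5 points, so the output gap is -2.57 × 4.5 = -11.565%.
Actual GDP = 22875 × (1 - 11.565/100) = 22875 × 0.88435 ≈ 20230 billion.

$20,230 billion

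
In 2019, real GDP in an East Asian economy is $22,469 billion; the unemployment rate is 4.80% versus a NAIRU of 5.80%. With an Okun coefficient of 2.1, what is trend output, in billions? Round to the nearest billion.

$22,007 billion

Unemployment gap = 4.8 - 5.8 = -1 point, so output gap = -2.1 × (-1) = 2.1%.
Since Y = Y* × (1 + gap/100), Y* = 22469/1.021 ≈ 22007 billion.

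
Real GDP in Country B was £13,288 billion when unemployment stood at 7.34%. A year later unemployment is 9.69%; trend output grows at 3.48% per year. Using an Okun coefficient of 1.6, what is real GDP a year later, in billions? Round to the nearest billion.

£13,251 billion

Δu = 9.69 - 7.34 = 2.35 points.
Okun's law (growth form): g_Y = g_Y* - β × Δu = 3.48 - 1.6 × (2.35) = 3.48 - 3.76 = -0.28%.
Real GDP in the next year = 13288 × (1 - 0.28/100) = 13288 × 0.9972 ≈ 13251 billion.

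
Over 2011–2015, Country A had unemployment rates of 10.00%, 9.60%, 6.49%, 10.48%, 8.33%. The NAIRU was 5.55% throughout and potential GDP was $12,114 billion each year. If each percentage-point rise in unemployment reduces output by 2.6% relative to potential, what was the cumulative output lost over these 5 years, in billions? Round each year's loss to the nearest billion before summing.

$5,403 billion

Year 2011: gap = -2.6 × (10 - 5.55) = -11.57%, loss ≈ 12114 × 11.57/100 ≈ 1402.
Year 2012: gap = -2.6 × (9.6 - 5.55) = -10.53%, loss ≈ 12114 × 10.53/100 ≈ 1276.
Year 2013: gap = -2.6 × (6.49 - 5.55) = -2.444%, loss ≈ 12114 × 2.444/100 ≈ 296.
Year 2014: gap = -2.6 × (10.48 - 5.55) = -12.818%, loss ≈ 12114 × 12.818/100 ≈ 1553.
Year 2015: gap = -2.6 × (8.33 - 5.55) = -7.228%, loss ≈ 12114 × 7.228/100 ≈ 876.
Total lost output = 1402 + 1276 + 296 + 1553 + 876 = 5403 billion.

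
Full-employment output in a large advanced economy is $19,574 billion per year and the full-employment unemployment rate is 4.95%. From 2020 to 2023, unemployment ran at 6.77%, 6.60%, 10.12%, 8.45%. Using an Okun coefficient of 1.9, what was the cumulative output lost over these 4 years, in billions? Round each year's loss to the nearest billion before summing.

Year 2020: gap = -1.9 × (6.77 - 4.95) = -3.458%, loss ≈ 19574 × 3.458/100 ≈ 677.
Year 2021: gap = -1.9 × (6.6 - 4.95) = -3.135%, loss ≈ 19574 × 3.135/100 ≈ 614.
Year 2022: gap = -1.9 × (10.12 - 4.95) = -9.823%, loss ≈ 19574 × 9.823/100 ≈ 1923.
Year 2023: gap = -1.9 × (8.45 - 4.95) = -6.65%, loss ≈ 19574 × 6.65/100 ≈ 1302.
Total lost output = 677 + 614 + 1923 + 1302 = 4516 billion.

$4,516 billion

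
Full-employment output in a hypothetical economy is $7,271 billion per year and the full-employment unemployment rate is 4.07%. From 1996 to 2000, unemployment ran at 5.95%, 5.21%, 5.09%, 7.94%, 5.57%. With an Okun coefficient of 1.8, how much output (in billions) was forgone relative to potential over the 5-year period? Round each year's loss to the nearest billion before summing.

$1,230 billion

Year 1996: gap = -1.8 × (5.95 - 4.07) = -3.384%, loss ≈ 7271 × 3.384/100 ≈ 246.
Year 1997: gap = -1.8 × (5.21 - 4.07) = -2.052%, loss ≈ 7271 × 2.052/100 ≈ 149.
Year 1998: gap = -1.8 × (5.09 - 4.07) = -1.836%, loss ≈ 7271 × 1.836/100 ≈ 133.
Year 1999: gap = -1.8 × (7.94 - 4.07) = -6.966%, loss ≈ 7271 × 6.966/100 ≈ 506.
Year 2000: gap = -1.8 × (5.57 - 4.07) = -2.7%, loss ≈ 7271 × 2.7/100 ≈ 196.
Total lost output = 246 + 149 + 133 + 506 + 196 = 1230 billion.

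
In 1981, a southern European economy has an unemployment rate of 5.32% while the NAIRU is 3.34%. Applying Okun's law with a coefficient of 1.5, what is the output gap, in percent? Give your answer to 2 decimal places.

-2.97%

The unemployment gap is 5.32 - 3.34 = 1.98 percentage points.
Okun's law gives an output gap of -1.5 × 1.98 = -2.97%, i.e. 2.97% below potential.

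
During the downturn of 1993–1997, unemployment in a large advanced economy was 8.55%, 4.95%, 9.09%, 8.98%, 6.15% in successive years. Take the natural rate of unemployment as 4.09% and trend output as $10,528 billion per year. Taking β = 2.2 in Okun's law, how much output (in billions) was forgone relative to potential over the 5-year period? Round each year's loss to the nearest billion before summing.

Year 1993: gap = -2.2 × (8.55 - 4.09) = -9.812%, loss ≈ 10528 × 9.812/100 ≈ 1033.
Year 1994: gap = -2.2 × (4.95 - 4.09) = -1.892%, loss ≈ 10528 × 1.892/100 ≈ 199.
Year 1995: gap = -2.2 × (9.09 - 4.09) = -11%, loss ≈ 10528 × 11/100 ≈ 1158.
Year 1996: gap = -2.2 × (8.98 - 4.09) = -10.758%, loss ≈ 10528 × 10.758/100 ≈ 1133.
Year 1997: gap = -2.2 × (6.15 - 4.09) = -4.532%, loss ≈ 10528 × 4.532/100 ≈ 477.
Total lost output = 1033 + 199 + 1158 + 1133 + 477 = 4000 billion.

$4,000 billion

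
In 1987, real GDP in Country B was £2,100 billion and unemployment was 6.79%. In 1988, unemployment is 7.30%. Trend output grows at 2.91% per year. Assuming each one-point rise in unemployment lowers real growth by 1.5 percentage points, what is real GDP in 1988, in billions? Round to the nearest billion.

Δu = 7.3 - 6.79 = 0.51 points.
Okun's law (growth form): g_Y = g_Y* - β × Δu = 2.91 - 1.5 × (0.51) = 2.91 - 0.765 = 2.145%.
Real GDP in the next year = 2100 × (1 + 2.145/100) = 2100 × 1.02145 ≈ 2145 billion.

£2,145 billion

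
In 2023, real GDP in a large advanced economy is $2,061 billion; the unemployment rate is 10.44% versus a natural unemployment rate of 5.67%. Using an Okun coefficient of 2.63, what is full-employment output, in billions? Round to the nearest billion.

$2,357 billion

Unemployment gap = 10.44 - 5.67 = 4.77 points, so output gap = -2.63 × 4.77 = -12.5451%.
Since Y = Y* × (1 + gap/100), Y* = 2061/0.874549 ≈ 2357 billion.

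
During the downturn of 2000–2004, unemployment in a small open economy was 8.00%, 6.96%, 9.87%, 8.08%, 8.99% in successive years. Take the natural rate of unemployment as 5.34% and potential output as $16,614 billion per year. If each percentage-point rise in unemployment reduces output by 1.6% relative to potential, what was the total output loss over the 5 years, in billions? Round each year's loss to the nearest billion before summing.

$4,040 billion

Year 2000: gap = -1.6 × (8 - 5.34) = -4.256%, loss ≈ 16614 × 4.256/100 ≈ 707.
Year 2001: gap = -1.6 × (6.96 - 5.34) = -2.592%, loss ≈ 16614 × 2.592/100 ≈ 431.
Year 2002: gap = -1.6 × (9.87 - 5.34) = -7.248%, loss ≈ 16614 × 7.248/100 ≈ 1204.
Year 2003: gap = -1.6 × (8.08 - 5.34) = -4.384%, loss ≈ 16614 × 4.384/100 ≈ 728.
Year 2004: gap = -1.6 × (8.99 - 5.34) = -5.84%, loss ≈ 16614 × 5.84/100 ≈ 970.
Total lost output = 707 + 431 + 1204 + 728 + 970 = 4040 billion.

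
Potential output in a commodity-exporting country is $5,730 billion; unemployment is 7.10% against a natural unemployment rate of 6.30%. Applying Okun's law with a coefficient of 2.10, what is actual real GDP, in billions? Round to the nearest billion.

$5,634 billion

Unemployment gap = 7.1 - 6.3 = 0.8 points, so the output gap is -2.1 × 0.8 = -1.68%.
Actual GDP = 5730 × (1 - 1.68/100) = 5730 × 0.9832 ≈ 5634 billion.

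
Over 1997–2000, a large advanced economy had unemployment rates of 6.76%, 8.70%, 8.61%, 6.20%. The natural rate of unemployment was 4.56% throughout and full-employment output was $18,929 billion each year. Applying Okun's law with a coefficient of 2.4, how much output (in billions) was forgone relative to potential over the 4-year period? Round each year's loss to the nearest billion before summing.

$5,465 billion

Year 1997: gap = -2.4 × (6.76 - 4.56) = -5.28%, loss ≈ 18929 × 5.28/100 ≈ 999.
Year 1998: gap = -2.4 × (8.7 - 4.56) = -9.936%, loss ≈ 18929 × 9.936/100 ≈ 1881.
Year 1999: gap = -2.4 × (8.61 - 4.56) = -9.72%, loss ≈ 18929 × 9.72/100 ≈ 1840.
Year 2000: gap = -2.4 × (6.2 - 4.56) = -3.936%, loss ≈ 18929 × 3.936/100 ≈ 745.
Total lost output = 999 + 1881 + 1840 + 745 = 5465 billion.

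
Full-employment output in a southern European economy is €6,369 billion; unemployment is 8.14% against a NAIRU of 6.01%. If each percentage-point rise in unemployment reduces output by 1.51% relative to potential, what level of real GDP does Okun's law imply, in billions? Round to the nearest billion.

Unemployment gap = 8.14 - 6.01 = 2.13 points, so the output gap is -1.51 × 2.13 = -3.2163%.
Actual GDP = 6369 × (1 - 3.2163/100) = 6369 × 0.967837 ≈ 6164 billion.

€6,164 billion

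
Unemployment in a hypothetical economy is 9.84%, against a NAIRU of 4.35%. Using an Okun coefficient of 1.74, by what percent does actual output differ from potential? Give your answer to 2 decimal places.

-9.55%

The unemployment gap is 9.84 - 4.35 = 5.49 percentage points.
Okun's law gives an output gap of -1.74 × 5.49 = -9.5526%, i.e. 9.55% below potential.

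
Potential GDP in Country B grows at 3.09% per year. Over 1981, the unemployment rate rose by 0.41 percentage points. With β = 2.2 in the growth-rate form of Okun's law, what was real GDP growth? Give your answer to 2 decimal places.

2.19%

Growth-rate Okun's law: g_Y = g_Y* - β × Δu.
g_Y = 3.09 - 2.2 × (0.41) = 3.09 - 0.902 = 2.188%, i.e. 2.19% to 2 d.p.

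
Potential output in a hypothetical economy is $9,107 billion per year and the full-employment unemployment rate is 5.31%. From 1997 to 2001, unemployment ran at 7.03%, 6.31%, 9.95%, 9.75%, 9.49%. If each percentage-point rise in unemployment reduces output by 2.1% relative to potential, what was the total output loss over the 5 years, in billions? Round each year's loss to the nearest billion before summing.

Year 1997: gap = -2.1 × (7.03 - 5.31) = -3.612%, loss ≈ 9107 × 3.612/100 ≈ 329.
Year 1998: gap = -2.1 × (6.31 - 5.31) = -2.1%, loss ≈ 9107 × 2.1/100 ≈ 191.
Year 1999: gap = -2.1 × (9.95 - 5.31) = -9.744%, loss ≈ 9107 × 9.744/100 ≈ 887.
Year 2000: gap = -2.1 × (9.75 - 5.31) = -9.324%, loss ≈ 9107 × 9.324/100 ≈ 849.
Year 2001: gap = -2.1 × (9.49 - 5.31) = -8.778%, loss ≈ 9107 × 8.778/100 ≈ 799.
Total lost output = 329 + 191 + 887 + 849 + 799 = 3055 billion.

$3,055 billion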